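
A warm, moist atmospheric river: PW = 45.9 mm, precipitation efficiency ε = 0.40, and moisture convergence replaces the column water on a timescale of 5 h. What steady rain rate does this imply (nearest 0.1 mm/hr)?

Each overturning extracts ε × PW = 0.40 × 45.9 = 18.36 mm.
Rate = ε·PW / τ = 18.36 / 5 h = 3.7 mm/hr.

R ≈ 3.7 mm/hr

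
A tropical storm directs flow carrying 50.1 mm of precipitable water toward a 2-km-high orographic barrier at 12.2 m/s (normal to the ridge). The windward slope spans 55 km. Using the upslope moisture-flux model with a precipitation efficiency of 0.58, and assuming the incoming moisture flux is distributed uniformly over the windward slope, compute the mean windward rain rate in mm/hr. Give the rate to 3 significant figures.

Incoming column moisture flux per unit ridge length: F = V × PW = 12.2 × 50.1 = 611.22 mm·m/s.
Spread over the 55 km slope with efficiency ε = 0.58: R = ε·F/W = 0.58 × 611.22 / 55000 m = 6.446e-03 mm/s.
R = 6.446e-03 × 3600 = 23.2 mm/hr.

R ≈ 23.2 mm/hr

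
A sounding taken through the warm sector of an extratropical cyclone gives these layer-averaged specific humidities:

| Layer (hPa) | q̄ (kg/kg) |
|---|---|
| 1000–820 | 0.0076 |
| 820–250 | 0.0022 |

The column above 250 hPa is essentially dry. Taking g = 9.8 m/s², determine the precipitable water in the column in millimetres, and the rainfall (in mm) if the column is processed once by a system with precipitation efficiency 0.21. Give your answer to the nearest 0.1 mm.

PW ≈ 26.8 mm; rainfall ≈ 5.6 mm

Precipitable water is the column-integrated vapour mass per unit area: PW = (1/g) Σ q̄ Δp, with q in kg/kg and Δp in Pa (1 kg/m² of water = 1 mm).
Layer 1000–820 hPa: Δp = 180 hPa = 18000 Pa, q̄ = 0.0076 kg/kg → 0.0076 × 18000 / 9.8 = 13.96 mm
Layer 820–250 hPa: Δp = 570 hPa = 57000 Pa, q̄ = 0.0022 kg/kg → 0.0022 × 57000 / 9.8 = 12.80 mm
PW = 13.96 + 12.80 = 26.76 ≈ 26.8 mm.
Rainfall = ε × PW = 0.21 × 26.8 = 5.6 mm.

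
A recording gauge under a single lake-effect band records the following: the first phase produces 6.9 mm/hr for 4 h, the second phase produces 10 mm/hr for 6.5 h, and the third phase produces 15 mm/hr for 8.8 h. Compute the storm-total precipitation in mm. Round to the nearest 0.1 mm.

Total = Σ Rᵢ Δtᵢ = 6.9 × 4 + 10 × 6.5 + 15 × 8.8
      = 27.6 + 65 + 132 = 224.6 mm.

total ≈ 224.6 mm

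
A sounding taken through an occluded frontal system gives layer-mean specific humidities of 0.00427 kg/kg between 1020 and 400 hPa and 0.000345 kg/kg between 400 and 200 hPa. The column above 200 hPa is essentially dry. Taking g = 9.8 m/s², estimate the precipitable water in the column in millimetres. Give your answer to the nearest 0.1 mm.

Precipitable water is the column-integrated vapour mass per unit area: PW = (1/g) Σ q̄ Δp, with q in kg/kg and Δp in Pa (1 kg/m² of water = 1 mm).
Layer 1020–400 hPa: Δp = 620 hPa = 62000 Pa, q̄ = 0.00427 kg/kg → 0.00427 × 62000 / 9.8 = 27.01 mm
Layer 400–200 hPa: Δp = 200 hPa = 20000 Pa, q̄ = 0.000345 kg/kg → 0.000345 × 20000 / 9.8 = 0.70 mm
PW = 27.01 + 0.70 = 27.71 ≈ 27.7 mm.

PW ≈ 27.7 mm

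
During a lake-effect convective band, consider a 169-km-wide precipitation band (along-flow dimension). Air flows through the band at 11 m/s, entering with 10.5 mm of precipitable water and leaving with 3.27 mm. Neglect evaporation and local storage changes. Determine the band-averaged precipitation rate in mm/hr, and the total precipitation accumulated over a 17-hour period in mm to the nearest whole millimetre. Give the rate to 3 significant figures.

Column moisture flux per unit crosswind length is F = V × PW.
Inflow: F_in = 11 × 10.5 = 115.5 mm·m/s
Outflow: F_out = 11 × 3.27 = 35.97 mm·m/s
Steady-state rate R = (F_in − F_out)/L = (115.5 − 35.97) / 169000 m = 4.706e-04 mm/s.
R = 4.706e-04 × 3600 = 1.69 mm/hr.
Over 17 h: total = 1.69 × 17 = 28.73 ≈ 29 mm.

R ≈ 1.69 mm/hr; total ≈ 29 mm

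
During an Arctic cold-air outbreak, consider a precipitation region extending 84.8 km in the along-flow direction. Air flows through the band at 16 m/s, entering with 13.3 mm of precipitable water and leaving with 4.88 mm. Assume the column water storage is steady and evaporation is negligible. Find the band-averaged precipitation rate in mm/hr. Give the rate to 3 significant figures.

Column moisture flux per unit crosswind length is F = V × PW.
Inflow: F_in = 16 × 13.3 = 212.8 mm·m/s
Outflow: F_out = 16 × 4.88 = 78.08 mm·m/s
Steady-state rate R = (F_in − F_out)/L = (212.8 − 78.08) / 84800 m = 1.589e-03 mm/s.
R = 1.589e-03 × 3600 = 5.72 mm/hr.

R ≈ 5.72 mm/hr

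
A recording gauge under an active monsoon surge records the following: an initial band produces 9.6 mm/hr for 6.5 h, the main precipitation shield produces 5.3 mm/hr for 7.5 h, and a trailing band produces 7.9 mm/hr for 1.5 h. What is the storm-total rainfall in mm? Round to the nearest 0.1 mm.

total ≈ 114.0 mm

Total = Σ Rᵢ Δtᵢ = 9.6 × 6.5 + 5.3 × 7.5 + 7.9 × 1.5
      = 62.4 + 39.75 + 11.85 = 114.0 mm.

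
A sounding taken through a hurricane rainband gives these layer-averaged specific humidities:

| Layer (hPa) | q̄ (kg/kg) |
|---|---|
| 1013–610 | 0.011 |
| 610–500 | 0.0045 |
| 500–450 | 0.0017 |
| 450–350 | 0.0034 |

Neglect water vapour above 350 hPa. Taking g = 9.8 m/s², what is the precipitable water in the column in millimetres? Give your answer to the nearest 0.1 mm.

Precipitable water is the column-integrated vapour mass per unit area: PW = (1/g) Σ q̄ Δp, with q in kg/kg and Δp in Pa (1 kg/m² of water = 1 mm).
Layer 1013–610 hPa: Δp = 403 hPa = 40300 Pa, q̄ = 0.011 kg/kg → 0.011 × 40300 / 9.8 = 45.23 mm
Layer 610–500 hPa: Δp = 110 hPa = 11000 Pa, q̄ = 0.0045 kg/kg → 0.0045 × 11000 / 9.8 = 5.05 mm
Layer 500–450 hPa: Δp = 50 hPa = 5000 Pa, q̄ = 0.0017 kg/kg → 0.0017 × 5000 / 9.8 = 0.87 mm
Layer 450–350 hPa: Δp = 100 hPa = 10000 Pa, q̄ = 0.0034 kg/kg → 0.0034 × 10000 / 9.8 = 3.47 mm
PW = 45.23 + 5.05 + 0.87 + 3.47 = 54.62 ≈ 54.6 mm.

PW ≈ 54.6 mm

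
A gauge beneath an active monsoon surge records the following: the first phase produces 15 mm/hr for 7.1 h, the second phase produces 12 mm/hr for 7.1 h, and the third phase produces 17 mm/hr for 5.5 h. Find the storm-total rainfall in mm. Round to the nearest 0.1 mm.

total ≈ 285.2 mm

Total = Σ Rᵢ Δtᵢ = 15 × 7.1 + 12 × 7.1 + 17 × 5.5
      = 106.5 + 85.2 + 93.5 = 285.2 mm.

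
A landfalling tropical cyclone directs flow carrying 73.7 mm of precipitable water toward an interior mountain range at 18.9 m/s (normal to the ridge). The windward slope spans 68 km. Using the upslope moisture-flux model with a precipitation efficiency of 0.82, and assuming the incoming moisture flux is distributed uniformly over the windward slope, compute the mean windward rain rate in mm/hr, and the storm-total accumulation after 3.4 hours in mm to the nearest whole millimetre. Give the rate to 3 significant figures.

Incoming column moisture flux per unit ridge length: F = V × PW = 18.9 × 73.7 = 1392.93 mm·m/s.
Spread over the 68 km slope with efficiency ε = 0.82: R = ε·F/W = 0.82 × 1392.93 / 68000 m = 1.680e-02 mm/s.
R = 1.680e-02 × 3600 = 60.5 mm/hr.
Over 3.4 h: total = 60.5 × 3.4 = 205.7 ≈ 206 mm.

R ≈ 60.5 mm/hr; total ≈ 206 mm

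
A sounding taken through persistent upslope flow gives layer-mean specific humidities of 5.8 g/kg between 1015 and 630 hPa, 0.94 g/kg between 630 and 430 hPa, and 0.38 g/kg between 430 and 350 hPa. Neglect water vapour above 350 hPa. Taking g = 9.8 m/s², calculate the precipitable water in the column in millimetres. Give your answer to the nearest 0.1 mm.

PW ≈ 25.0 mm

Precipitable water is the column-integrated vapour mass per unit area: PW = (1/g) Σ q̄ Δp, with q in kg/kg and Δp in Pa (1 kg/m² of water = 1 mm).
Layer 1015–630 hPa: Δp = 385 hPa = 38500 Pa, q̄ = 0.0058 kg/kg → 0.0058 × 38500 / 9.8 = 22.79 mm
Layer 630–430 hPa: Δp = 200 hPa = 20000 Pa, q̄ = 0.00094 kg/kg → 0.00094 × 20000 / 9.8 = 1.92 mm
Layer 430–350 hPa: Δp = 80 hPa = 8000 Pa, q̄ = 0.00038 kg/kg → 0.00038 × 8000 / 9.8 = 0.31 mm
PW = 22.79 + 1.92 + 0.31 = 25.02 ≈ 25.0 mm.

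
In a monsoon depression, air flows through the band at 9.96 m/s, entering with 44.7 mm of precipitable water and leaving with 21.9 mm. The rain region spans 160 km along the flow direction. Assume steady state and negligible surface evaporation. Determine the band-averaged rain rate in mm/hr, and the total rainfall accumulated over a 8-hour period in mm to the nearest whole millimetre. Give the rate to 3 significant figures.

R ≈ 5.11 mm/hr; total ≈ 41 mm

Column moisture flux per unit crosswind length is F = V × PW.
Inflow: F_in = 9.96 × 44.7 = 445.212 mm·m/s
Outflow: F_out = 9.96 × 21.9 = 218.124 mm·m/s
Steady-state rate R = (F_in − F_out)/L = (445.212 − 218.124) / 160000 m = 1.419e-03 mm/s.
R = 1.419e-03 × 3600 = 5.11 mm/hr.
Over 8 h: total = 5.11 × 8 = 40.88 ≈ 41 mm.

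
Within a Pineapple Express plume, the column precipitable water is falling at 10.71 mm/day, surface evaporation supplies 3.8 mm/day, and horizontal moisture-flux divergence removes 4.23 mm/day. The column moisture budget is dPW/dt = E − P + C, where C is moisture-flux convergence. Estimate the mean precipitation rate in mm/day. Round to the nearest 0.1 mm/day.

P ≈ 10.3 mm/day

dPW/dt = -10.71 mm/day.
P = E + C − dPW/dt = 3.8 + (-4.23) − (-10.71) = 10.3 mm/day.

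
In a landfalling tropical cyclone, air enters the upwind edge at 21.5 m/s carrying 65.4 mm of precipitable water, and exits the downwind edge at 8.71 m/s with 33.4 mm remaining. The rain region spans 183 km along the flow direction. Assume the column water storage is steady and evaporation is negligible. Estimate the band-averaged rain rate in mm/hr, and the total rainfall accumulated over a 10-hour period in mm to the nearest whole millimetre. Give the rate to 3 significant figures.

R ≈ 21.9 mm/hr; total ≈ 219 mm

Column moisture flux per unit crosswind length is F = V × PW.
Inflow: F_in = 21.5 × 65.4 = 1406.1 mm·m/s
Outflow: F_out = 8.71 × 33.4 = 290.914 mm·m/s
Steady-state rate R = (F_in − F_out)/L = (1406.1 − 290.914) / 183000 m = 6.094e-03 mm/s.
R = 6.094e-03 × 3600 = 21.9 mm/hr.
Over 10 h: total = 21.9 × 10 = 219 mm.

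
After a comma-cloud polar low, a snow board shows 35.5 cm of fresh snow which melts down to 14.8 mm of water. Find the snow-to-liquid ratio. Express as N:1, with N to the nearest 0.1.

ratio ≈ 24.0

Ratio = snow depth / SWE = 355 mm / 14.8 mm = 24.0, i.e. 24.0:1.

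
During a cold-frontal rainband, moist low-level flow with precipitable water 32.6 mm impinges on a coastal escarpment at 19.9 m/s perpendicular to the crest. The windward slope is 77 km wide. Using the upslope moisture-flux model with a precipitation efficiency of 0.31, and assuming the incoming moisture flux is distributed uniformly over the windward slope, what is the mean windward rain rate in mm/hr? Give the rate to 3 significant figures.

R ≈ 9.40 mm/hr

Incoming column moisture flux per unit ridge length: F = V × PW = 19.9 × 32.6 = 648.74 mm·m/s.
Spread over the 77 km slope with efficiency ε = 0.31: R = ε·F/W = 0.31 × 648.74 / 77000 m = 2.612e-03 mm/s.
R = 2.612e-03 × 3600 = 9.40 mm/hr.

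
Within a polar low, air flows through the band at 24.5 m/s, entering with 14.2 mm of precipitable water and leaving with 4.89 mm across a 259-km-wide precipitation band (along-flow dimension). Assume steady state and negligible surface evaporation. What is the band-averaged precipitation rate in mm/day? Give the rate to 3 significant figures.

R ≈ 76.1 mm/day

Column moisture flux per unit crosswind length is F = V × PW.
Inflow: F_in = 24.5 × 14.2 = 347.9 mm·m/s
Outflow: F_out = 24.5 × 4.89 = 119.805 mm·m/s
Steady-state rate R = (F_in − F_out)/L = (347.9 − 119.805) / 259000 m = 8.807e-04 mm/s.
R = 8.807e-04 × 3600 × 24 = 76.1 mm/day.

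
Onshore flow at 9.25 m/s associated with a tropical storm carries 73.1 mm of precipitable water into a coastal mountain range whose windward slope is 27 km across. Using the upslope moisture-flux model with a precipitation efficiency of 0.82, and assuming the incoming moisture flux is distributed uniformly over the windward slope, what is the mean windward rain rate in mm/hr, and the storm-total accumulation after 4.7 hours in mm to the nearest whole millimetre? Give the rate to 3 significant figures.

Incoming column moisture flux per unit ridge length: F = V × PW = 9.25 × 73.1 = 676.175 mm·m/s.
Spread over the 27 km slope with efficiency ε = 0.82: R = ε·F/W = 0.82 × 676.175 / 27000 m = 2.054e-02 mm/s.
R = 2.054e-02 × 3600 = 73.9 mm/hr.
Over 4.7 h: total = 73.9 × 4.7 = 347.33 ≈ 347 mm.

R ≈ 73.9 mm/hr; total ≈ 347 mm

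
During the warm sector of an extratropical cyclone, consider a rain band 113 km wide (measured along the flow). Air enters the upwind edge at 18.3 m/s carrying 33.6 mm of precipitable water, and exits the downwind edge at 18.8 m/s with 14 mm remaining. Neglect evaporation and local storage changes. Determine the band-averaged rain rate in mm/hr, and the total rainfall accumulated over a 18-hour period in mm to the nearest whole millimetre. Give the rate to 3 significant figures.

R ≈ 11.2 mm/hr; total ≈ 202 mm

Column moisture flux per unit crosswind length is F = V × PW.
Inflow: F_in = 18.3 × 33.6 = 614.88 mm·m/s
Outflow: F_out = 18.8 × 14 = 263.2 mm·m/s
Steady-state rate R = (F_in − F_out)/L = (614.88 − 263.2) / 113000 m = 3.112e-03 mm/s.
R = 3.112e-03 × 3600 = 11.2 mm/hr.
Over 18 h: total = 11.2 × 18 = 201.6 ≈ 202 mm.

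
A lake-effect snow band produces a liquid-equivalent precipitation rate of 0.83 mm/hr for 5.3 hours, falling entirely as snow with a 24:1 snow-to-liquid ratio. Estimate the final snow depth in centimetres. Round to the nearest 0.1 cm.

snow depth ≈ 10.6 cm

Liquid-equivalent depth = 0.83 × 5.3 = 4.399 mm.
Snow depth = 4.399 mm × 24 = 105.576 mm = 10.6 cm.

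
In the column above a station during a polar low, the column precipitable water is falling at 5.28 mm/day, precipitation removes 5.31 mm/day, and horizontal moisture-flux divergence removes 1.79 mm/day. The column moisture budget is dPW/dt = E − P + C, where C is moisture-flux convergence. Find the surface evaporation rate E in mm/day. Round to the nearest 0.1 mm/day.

dPW/dt = -5.28 mm/day.
E = dPW/dt + P − C = (-5.28) + 5.31 − (-1.79) = 1.8 mm/day.

E ≈ 1.8 mm/day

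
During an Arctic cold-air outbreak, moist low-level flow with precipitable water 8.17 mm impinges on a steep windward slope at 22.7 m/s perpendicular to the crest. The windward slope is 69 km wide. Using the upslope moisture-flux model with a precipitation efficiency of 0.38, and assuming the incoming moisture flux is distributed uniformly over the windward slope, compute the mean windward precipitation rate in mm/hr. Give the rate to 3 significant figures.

Incoming column moisture flux per unit ridge length: F = V × PW = 22.7 × 8.17 = 185.459 mm·m/s.
Spread over the 69 km slope with efficiency ε = 0.38: R = ε·F/W = 0.38 × 185.459 / 69000 m = 1.021e-03 mm/s.
R = 1.021e-03 × 3600 = 3.68 mm/hr.

R ≈ 3.68 mm/hr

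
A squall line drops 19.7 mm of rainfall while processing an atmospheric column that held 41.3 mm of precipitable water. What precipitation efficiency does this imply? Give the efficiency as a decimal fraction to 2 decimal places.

ε = rainfall / PW = 19.7 / 41.3 = 0.48.

ε ≈ 0.48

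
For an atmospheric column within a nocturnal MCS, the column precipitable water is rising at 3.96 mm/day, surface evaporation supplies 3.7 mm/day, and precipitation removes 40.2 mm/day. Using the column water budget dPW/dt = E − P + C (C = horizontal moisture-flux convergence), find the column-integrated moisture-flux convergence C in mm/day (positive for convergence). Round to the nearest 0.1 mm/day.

dPW/dt = +3.96 mm/day.
C = dPW/dt − E + P = (+3.96) − 3.7 + 40.2 = 40.5 mm/day.

C ≈ 40.5 mm/day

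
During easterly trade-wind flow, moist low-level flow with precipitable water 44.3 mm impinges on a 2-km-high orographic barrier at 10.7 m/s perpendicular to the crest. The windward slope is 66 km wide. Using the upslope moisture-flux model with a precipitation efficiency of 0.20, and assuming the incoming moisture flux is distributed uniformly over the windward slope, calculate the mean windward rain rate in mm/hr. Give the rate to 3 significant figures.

Incoming column moisture flux per unit ridge length: F = V × PW = 10.7 × 44.3 = 474.01 mm·m/s.
Spread over the 66 km slope with efficiency ε = 0.20: R = ε·F/W = 0.20 × 474.01 / 66000 m = 1.436e-03 mm/s.
R = 1.436e-03 × 3600 = 5.17 mm/hr.

R ≈ 5.17 mm/hr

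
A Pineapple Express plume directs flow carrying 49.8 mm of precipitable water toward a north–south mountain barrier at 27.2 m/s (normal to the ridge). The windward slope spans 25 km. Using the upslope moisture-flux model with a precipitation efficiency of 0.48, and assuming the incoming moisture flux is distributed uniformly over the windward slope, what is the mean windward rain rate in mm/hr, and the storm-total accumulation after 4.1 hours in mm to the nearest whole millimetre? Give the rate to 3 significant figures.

R ≈ 93.6 mm/hr; total ≈ 384 mm

Incoming column moisture flux per unit ridge length: F = V × PW = 27.2 × 49.8 = 1354.56 mm·m/s.
Spread over the 25 km slope with efficiency ε = 0.48: R = ε·F/W = 0.48 × 1354.56 / 25000 m = 2.601e-02 mm/s.
R = 2.601e-02 × 3600 = 93.6 mm/hr.
Over 4.1 h: total = 93.6 × 4.1 = 383.76 ≈ 384 mm.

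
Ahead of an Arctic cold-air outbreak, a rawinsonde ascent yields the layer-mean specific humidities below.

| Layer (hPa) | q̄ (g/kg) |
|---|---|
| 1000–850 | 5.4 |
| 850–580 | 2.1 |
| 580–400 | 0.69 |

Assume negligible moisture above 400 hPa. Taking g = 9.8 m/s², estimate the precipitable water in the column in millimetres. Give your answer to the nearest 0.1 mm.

PW ≈ 15.3 mm

Precipitable water is the column-integrated vapour mass per unit area: PW = (1/g) Σ q̄ Δp, with q in kg/kg and Δp in Pa (1 kg/m² of water = 1 mm).
Layer 1000–850 hPa: Δp = 150 hPa = 15000 Pa, q̄ = 0.0054 kg/kg → 0.0054 × 15000 / 9.8 = 8.27 mm
Layer 850–580 hPa: Δp = 270 hPa = 27000 Pa, q̄ = 0.0021 kg/kg → 0.0021 × 27000 / 9.8 = 5.79 mm
Layer 580–400 hPa: Δp = 180 hPa = 18000 Pa, q̄ = 0.00069 kg/kg → 0.00069 × 18000 / 9.8 = 1.27 mm
PW = 8.27 + 5.79 + 1.27 = 15.33 ≈ 15.3 mm.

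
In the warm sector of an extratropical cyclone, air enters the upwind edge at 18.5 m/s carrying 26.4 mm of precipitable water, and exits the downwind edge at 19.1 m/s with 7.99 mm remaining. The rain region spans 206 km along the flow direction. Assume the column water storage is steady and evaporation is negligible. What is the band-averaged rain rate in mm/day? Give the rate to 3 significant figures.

Column moisture flux per unit crosswind length is F = V × PW.
Inflow: F_in = 18.5 × 26.4 = 488.4 mm·m/s
Outflow: F_out = 19.1 × 7.99 = 152.609 mm·m/s
Steady-state rate R = (F_in − F_out)/L = (488.4 − 152.609) / 206000 m = 1.630e-03 mm/s.
R = 1.630e-03 × 3600 × 24 = 141 mm/day.

R ≈ 141 mm/day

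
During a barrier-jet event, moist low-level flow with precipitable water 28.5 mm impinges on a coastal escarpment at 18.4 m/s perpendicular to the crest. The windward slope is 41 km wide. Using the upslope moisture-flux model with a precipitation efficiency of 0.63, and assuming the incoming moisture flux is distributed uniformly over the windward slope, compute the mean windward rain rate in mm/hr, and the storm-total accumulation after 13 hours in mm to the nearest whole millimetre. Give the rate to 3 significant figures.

R ≈ 29.0 mm/hr; total ≈ 377 mm

Incoming column moisture flux per unit ridge length: F = V × PW = 18.4 × 28.5 = 524.4 mm·m/s.
Spread over the 41 km slope with efficiency ε = 0.63: R = ε·F/W = 0.63 × 524.4 / 41000 m = 8.058e-03 mm/s.
R = 8.058e-03 × 3600 = 29.0 mm/hr.
Over 13 h: total = 29.0 × 13 = 377 mm.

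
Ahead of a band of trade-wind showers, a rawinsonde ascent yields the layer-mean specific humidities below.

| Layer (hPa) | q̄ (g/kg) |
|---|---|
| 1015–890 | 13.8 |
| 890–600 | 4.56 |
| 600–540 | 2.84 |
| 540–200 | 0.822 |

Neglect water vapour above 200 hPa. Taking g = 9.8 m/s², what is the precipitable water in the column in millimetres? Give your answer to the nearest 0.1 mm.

Precipitable water is the column-integrated vapour mass per unit area: PW = (1/g) Σ q̄ Δp, with q in kg/kg and Δp in Pa (1 kg/m² of water = 1 mm).
Layer 1015–890 hPa: Δp = 125 hPa = 12500 Pa, q̄ = 0.0138 kg/kg → 0.0138 × 12500 / 9.8 = 17.60 mm
Layer 890–600 hPa: Δp = 290 hPa = 29000 Pa, q̄ = 0.00456 kg/kg → 0.00456 × 29000 / 9.8 = 13.49 mm
Layer 600–540 hPa: Δp = 60 hPa = 6000 Pa, q̄ = 0.00284 kg/kg → 0.00284 × 6000 / 9.8 = 1.74 mm
Layer 540–200 hPa: Δp = 340 hPa = 34000 Pa, q̄ = 0.000822 kg/kg → 0.000822 × 34000 / 9.8 = 2.85 mm
PW = 17.60 + 13.49 + 1.74 + 2.85 = 35.68 ≈ 35.7 mm.

PW ≈ 35.7 mm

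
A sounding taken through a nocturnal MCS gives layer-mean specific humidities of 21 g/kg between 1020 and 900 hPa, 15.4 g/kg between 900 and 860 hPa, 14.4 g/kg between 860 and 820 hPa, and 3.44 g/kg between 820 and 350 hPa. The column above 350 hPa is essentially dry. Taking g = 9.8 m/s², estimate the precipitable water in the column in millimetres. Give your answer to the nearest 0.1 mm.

Precipitable water is the column-integrated vapour mass per unit area: PW = (1/g) Σ q̄ Δp, with q in kg/kg and Δp in Pa (1 kg/m² of water = 1 mm).
Layer 1020–900 hPa: Δp = 120 hPa = 12000 Pa, q̄ = 0.021 kg/kg → 0.021 × 12000 / 9.8 = 25.71 mm
Layer 900–860 hPa: Δp = 40 hPa = 4000 Pa, q̄ = 0.0154 kg/kg → 0.0154 × 4000 / 9.8 = 6.29 mm
Layer 860–820 hPa: Δp = 40 hPa = 4000 Pa, q̄ = 0.0144 kg/kg → 0.0144 × 4000 / 9.8 = 5.88 mm
Layer 820–350 hPa: Δp = 470 hPa = 47000 Pa, q̄ = 0.00344 kg/kg → 0.00344 × 47000 / 9.8 = 16.50 mm
PW = 25.71 + 6.29 + 5.88 + 16.50 = 54.38 ≈ 54.4 mm.

PW ≈ 54.4 mm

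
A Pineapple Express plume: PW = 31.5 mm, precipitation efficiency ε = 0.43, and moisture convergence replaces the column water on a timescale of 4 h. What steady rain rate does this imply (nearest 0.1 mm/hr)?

R ≈ 3.4 mm/hr

Each overturning extracts ε × PW = 0.43 × 31.5 = 13.545 mm.
Rate = ε·PW / τ = 13.545 / 4 h = 3.4 mm/hr.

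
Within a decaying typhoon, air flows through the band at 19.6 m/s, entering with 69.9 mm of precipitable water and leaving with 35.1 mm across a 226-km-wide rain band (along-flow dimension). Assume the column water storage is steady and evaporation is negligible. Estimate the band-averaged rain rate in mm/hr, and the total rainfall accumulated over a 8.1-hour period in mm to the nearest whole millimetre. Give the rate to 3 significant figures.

Column moisture flux per unit crosswind length is F = V × PW.
Inflow: F_in = 19.6 × 69.9 = 1370.04 mm·m/s
Outflow: F_out = 19.6 × 35.1 = 687.96 mm·m/s
Steady-state rate R = (F_in − F_out)/L = (1370.04 − 687.96) / 226000 m = 3.018e-03 mm/s.
R = 3.018e-03 × 3600 = 10.9 mm/hr.
Over 8.1 h: total = 10.9 × 8.1 = 88.29 ≈ 88 mm.

R ≈ 10.9 mm/hr; total ≈ 88 mm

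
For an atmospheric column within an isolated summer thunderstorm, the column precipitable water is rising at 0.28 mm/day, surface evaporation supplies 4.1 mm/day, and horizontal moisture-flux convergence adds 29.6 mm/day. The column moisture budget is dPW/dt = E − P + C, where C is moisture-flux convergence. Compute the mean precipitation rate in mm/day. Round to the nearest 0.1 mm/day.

dPW/dt = +0.28 mm/day.
P = E + C − dPW/dt = 4.1 + (29.6) − (+0.28) = 33.4 mm/day.

P ≈ 33.4 mm/day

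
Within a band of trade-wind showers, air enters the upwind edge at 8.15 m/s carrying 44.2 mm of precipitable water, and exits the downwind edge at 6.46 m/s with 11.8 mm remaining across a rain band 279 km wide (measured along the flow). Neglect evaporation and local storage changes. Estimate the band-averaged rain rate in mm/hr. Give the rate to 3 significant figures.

R ≈ 3.66 mm/hr

Column moisture flux per unit crosswind length is F = V × PW.
Inflow: F_in = 8.15 × 44.2 = 360.23 mm·m/s
Outflow: F_out = 6.46 × 11.8 = 76.228 mm·m/s
Steady-state rate R = (F_in − F_out)/L = (360.23 − 76.228) / 279000 m = 1.018e-03 mm/s.
R = 1.018e-03 × 3600 = 3.66 mm/hr.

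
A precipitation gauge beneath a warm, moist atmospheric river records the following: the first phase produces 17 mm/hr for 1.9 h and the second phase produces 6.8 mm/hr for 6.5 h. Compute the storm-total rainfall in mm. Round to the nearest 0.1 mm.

total ≈ 76.5 mm

Total = Σ Rᵢ Δtᵢ = 17 × 1.9 + 6.8 × 6.5
      = 32.3 + 44.2 = 76.5 mm.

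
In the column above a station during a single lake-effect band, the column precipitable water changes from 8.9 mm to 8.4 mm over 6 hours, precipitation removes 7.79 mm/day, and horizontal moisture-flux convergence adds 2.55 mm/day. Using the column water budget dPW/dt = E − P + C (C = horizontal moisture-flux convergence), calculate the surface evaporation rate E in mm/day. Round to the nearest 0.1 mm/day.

E ≈ 3.2 mm/day

dPW/dt = (8.4 − 8.9) mm / (6/24 day) = -2.000 mm/day.
E = dPW/dt + P − C = (-2.000) + 7.79 − (2.55) = 3.2 mm/day.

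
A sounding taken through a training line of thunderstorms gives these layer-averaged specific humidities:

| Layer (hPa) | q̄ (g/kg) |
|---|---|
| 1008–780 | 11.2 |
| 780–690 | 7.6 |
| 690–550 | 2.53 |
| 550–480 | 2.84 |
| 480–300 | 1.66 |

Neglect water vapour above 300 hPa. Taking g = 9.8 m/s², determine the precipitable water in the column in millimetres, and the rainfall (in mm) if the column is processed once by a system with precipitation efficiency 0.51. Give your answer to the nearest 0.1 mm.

Precipitable water is the column-integrated vapour mass per unit area: PW = (1/g) Σ q̄ Δp, with q in kg/kg and Δp in Pa (1 kg/m² of water = 1 mm).
Layer 1008–780 hPa: Δp = 228 hPa = 22800 Pa, q̄ = 0.0112 kg/kg → 0.0112 × 22800 / 9.8 = 26.06 mm
Layer 780–690 hPa: Δp = 90 hPa = 9000 Pa, q̄ = 0.0076 kg/kg → 0.0076 × 9000 / 9.8 = 6.98 mm
Layer 690–550 hPa: Δp = 140 hPa = 14000 Pa, q̄ = 0.00253 kg/kg → 0.00253 × 14000 / 9.8 = 3.61 mm
Layer 550–480 hPa: Δp = 70 hPa = 7000 Pa, q̄ = 0.00284 kg/kg → 0.00284 × 7000 / 9.8 = 2.03 mm
Layer 480–300 hPa: Δp = 180 hPa = 18000 Pa, q̄ = 0.00166 kg/kg → 0.00166 × 18000 / 9.8 = 3.05 mm
PW = 26.06 + 6.98 + 3.61 + 2.03 + 3.05 = 41.73 ≈ 41.7 mm.
Rainfall = ε × PW = 0.51 × 41.7 = 21.3 mm.

PW ≈ 41.7 mm; rainfall ≈ 21.3 mm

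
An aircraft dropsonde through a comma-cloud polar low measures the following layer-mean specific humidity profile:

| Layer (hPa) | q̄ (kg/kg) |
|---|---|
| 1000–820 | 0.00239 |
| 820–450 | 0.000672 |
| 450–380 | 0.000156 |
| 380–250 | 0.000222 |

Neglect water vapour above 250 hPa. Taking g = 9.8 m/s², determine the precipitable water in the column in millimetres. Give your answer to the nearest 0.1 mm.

Precipitable water is the column-integrated vapour mass per unit area: PW = (1/g) Σ q̄ Δp, with q in kg/kg and Δp in Pa (1 kg/m² of water = 1 mm).
Layer 1000–820 hPa: Δp = 180 hPa = 18000 Pa, q̄ = 0.00239 kg/kg → 0.00239 × 18000 / 9.8 = 4.39 mm
Layer 820–450 hPa: Δp = 370 hPa = 37000 Pa, q̄ = 0.000672 kg/kg → 0.000672 × 37000 / 9.8 = 2.54 mm
Layer 450–380 hPa: Δp = 70 hPa = 7000 Pa, q̄ = 0.000156 kg/kg → 0.000156 × 7000 / 9.8 = 0.11 mm
Layer 380–250 hPa: Δp = 130 hPa = 13000 Pa, q̄ = 0.000222 kg/kg → 0.000222 × 13000 / 9.8 = 0.29 mm
PW = 4.39 + 2.54 + 0.11 + 0.29 = 7.33 ≈ 7.3 mm.

PW ≈ 7.3 mm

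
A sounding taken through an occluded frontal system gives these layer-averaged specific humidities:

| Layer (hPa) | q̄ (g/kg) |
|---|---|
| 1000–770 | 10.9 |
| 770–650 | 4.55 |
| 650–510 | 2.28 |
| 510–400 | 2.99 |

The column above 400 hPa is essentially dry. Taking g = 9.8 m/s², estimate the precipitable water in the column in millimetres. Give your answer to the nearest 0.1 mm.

PW ≈ 37.8 mm

Precipitable water is the column-integrated vapour mass per unit area: PW = (1/g) Σ q̄ Δp, with q in kg/kg and Δp in Pa (1 kg/m² of water = 1 mm).
Layer 1000–770 hPa: Δp = 230 hPa = 23000 Pa, q̄ = 0.0109 kg/kg → 0.0109 × 23000 / 9.8 = 25.58 mm
Layer 770–650 hPa: Δp = 120 hPa = 12000 Pa, q̄ = 0.00455 kg/kg → 0.00455 × 12000 / 9.8 = 5.57 mm
Layer 650–510 hPa: Δp = 140 hPa = 14000 Pa, q̄ = 0.00228 kg/kg → 0.00228 × 14000 / 9.8 = 3.26 mm
Layer 510–400 hPa: Δp = 110 hPa = 11000 Pa, q̄ = 0.00299 kg/kg → 0.00299 × 11000 / 9.8 = 3.36 mm
PW = 25.58 + 5.57 + 3.26 + 3.36 = 37.77 ≈ 37.8 mm.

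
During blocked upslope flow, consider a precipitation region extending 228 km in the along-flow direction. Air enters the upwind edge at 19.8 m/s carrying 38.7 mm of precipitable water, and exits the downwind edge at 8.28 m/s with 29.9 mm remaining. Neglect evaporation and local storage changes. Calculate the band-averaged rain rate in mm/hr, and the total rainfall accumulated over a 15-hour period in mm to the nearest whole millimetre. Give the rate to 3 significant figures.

R ≈ 8.19 mm/hr; total ≈ 123 mm

Column moisture flux per unit crosswind length is F = V × PW.
Inflow: F_in = 19.8 × 38.7 = 766.26 mm·m/s
Outflow: F_out = 8.28 × 29.9 = 247.572 mm·m/s
Steady-state rate R = (F_in − F_out)/L = (766.26 − 247.572) / 228000 m = 2.275e-03 mm/s.
R = 2.275e-03 × 3600 = 8.19 mm/hr.
Over 15 h: total = 8.19 × 15 = 122.85 ≈ 123 mm.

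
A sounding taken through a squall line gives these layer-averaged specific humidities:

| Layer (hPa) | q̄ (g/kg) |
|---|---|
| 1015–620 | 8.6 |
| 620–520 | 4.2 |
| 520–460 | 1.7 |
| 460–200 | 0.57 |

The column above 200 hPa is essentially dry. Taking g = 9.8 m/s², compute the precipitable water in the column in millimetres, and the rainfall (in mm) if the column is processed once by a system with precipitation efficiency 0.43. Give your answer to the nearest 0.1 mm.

PW ≈ 41.5 mm; rainfall ≈ 17.8 mm

Precipitable water is the column-integrated vapour mass per unit area: PW = (1/g) Σ q̄ Δp, with q in kg/kg and Δp in Pa (1 kg/m² of water = 1 mm).
Layer 1015–620 hPa: Δp = 395 hPa = 39500 Pa, q̄ = 0.0086 kg/kg → 0.0086 × 39500 / 9.8 = 34.66 mm
Layer 620–520 hPa: Δp = 100 hPa = 10000 Pa, q̄ = 0.0042 kg/kg → 0.0042 × 10000 / 9.8 = 4.29 mm
Layer 520–460 hPa: Δp = 60 hPa = 6000 Pa, q̄ = 0.0017 kg/kg → 0.0017 × 6000 / 9.8 = 1.04 mm
Layer 460–200 hPa: Δp = 260 hPa = 26000 Pa, q̄ = 0.00057 kg/kg → 0.00057 × 26000 / 9.8 = 1.51 mm
PW = 34.66 + 4.29 + 1.04 + 1.51 = 41.50 ≈ 41.5 mm.
Rainfall = ε × PW = 0.43 × 41.5 = 17.8 mm.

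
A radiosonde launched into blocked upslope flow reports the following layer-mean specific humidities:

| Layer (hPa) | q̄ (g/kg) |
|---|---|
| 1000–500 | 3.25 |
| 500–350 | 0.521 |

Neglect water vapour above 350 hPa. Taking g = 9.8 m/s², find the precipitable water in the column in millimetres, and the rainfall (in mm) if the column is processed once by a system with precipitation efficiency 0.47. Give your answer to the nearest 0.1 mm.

PW ≈ 17.4 mm; rainfall ≈ 8.2 mm

Precipitable water is the column-integrated vapour mass per unit area: PW = (1/g) Σ q̄ Δp, with q in kg/kg and Δp in Pa (1 kg/m² of water = 1 mm).
Layer 1000–500 hPa: Δp = 500 hPa = 50000 Pa, q̄ = 0.00325 kg/kg → 0.00325 × 50000 / 9.8 = 16.58 mm
Layer 500–350 hPa: Δp = 150 hPa = 15000 Pa, q̄ = 0.000521 kg/kg → 0.000521 × 15000 / 9.8 = 0.80 mm
PW = 16.58 + 0.80 = 17.38 ≈ 17.4 mm.
Rainfall = ε × PW = 0.47 × 17.4 = 8.2 mm.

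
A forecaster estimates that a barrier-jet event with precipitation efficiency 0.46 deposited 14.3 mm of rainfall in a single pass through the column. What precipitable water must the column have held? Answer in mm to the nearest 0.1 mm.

PW ≈ 31.1 mm

PW = rainfall / ε = 14.3 / 0.46 = 31.1 mm.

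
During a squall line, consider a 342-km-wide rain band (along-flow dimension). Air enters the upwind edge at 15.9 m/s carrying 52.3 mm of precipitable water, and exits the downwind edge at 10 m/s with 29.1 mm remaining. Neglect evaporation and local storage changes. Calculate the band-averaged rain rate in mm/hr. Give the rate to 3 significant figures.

Column moisture flux per unit crosswind length is F = V × PW.
Inflow: F_in = 15.9 × 52.3 = 831.57 mm·m/s
Outflow: F_out = 10 × 29.1 = 291 mm·m/s
Steady-state rate R = (F_in − F_out)/L = (831.57 − 291) / 342000 m = 1.581e-03 mm/s.
R = 1.581e-03 × 3600 = 5.69 mm/hr.

R ≈ 5.69 mm/hr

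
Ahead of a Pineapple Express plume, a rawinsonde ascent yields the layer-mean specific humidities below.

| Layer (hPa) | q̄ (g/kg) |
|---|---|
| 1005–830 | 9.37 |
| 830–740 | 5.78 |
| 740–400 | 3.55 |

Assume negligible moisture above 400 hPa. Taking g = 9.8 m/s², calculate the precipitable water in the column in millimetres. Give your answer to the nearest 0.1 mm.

PW ≈ 34.4 mm

Precipitable water is the column-integrated vapour mass per unit area: PW = (1/g) Σ q̄ Δp, with q in kg/kg and Δp in Pa (1 kg/m² of water = 1 mm).
Layer 1005–830 hPa: Δp = 175 hPa = 17500 Pa, q̄ = 0.00937 kg/kg → 0.00937 × 17500 / 9.8 = 16.73 mm
Layer 830–740 hPa: Δp = 90 hPa = 9000 Pa, q̄ = 0.00578 kg/kg → 0.00578 × 9000 / 9.8 = 5.31 mm
Layer 740–400 hPa: Δp = 340 hPa = 34000 Pa, q̄ = 0.00355 kg/kg → 0.00355 × 34000 / 9.8 = 12.32 mm
PW = 16.73 + 5.31 + 12.32 = 34.36 ≈ 34.4 mm.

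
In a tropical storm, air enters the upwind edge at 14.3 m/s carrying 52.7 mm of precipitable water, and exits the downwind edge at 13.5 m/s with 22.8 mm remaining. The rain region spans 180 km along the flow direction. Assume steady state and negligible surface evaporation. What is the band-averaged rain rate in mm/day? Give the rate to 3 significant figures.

R ≈ 214 mm/day

Column moisture flux per unit crosswind length is F = V × PW.
Inflow: F_in = 14.3 × 52.7 = 753.61 mm·m/s
Outflow: F_out = 13.5 × 22.8 = 307.8 mm·m/s
Steady-state rate R = (F_in − F_out)/L = (753.61 − 307.8) / 180000 m = 2.477e-03 mm/s.
R = 2.477e-03 × 3600 × 24 = 214 mm/day.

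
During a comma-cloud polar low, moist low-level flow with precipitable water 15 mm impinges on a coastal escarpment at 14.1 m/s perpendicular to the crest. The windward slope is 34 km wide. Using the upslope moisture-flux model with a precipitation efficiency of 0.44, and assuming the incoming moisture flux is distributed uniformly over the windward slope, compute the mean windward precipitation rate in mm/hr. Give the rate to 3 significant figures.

Incoming column moisture flux per unit ridge length: F = V × PW = 14.1 × 15 = 211.5 mm·m/s.
Spread over the 34 km slope with efficiency ε = 0.44: R = ε·F/W = 0.44 × 211.5 / 34000 m = 2.737e-03 mm/s.
R = 2.737e-03 × 3600 = 9.85 mm/hr.

R ≈ 9.85 mm/hr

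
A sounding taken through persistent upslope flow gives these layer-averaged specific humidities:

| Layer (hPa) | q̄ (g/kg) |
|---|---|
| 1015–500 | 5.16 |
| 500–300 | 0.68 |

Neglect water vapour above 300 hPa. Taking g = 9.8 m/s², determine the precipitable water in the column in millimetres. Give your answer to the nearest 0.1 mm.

Precipitable water is the column-integrated vapour mass per unit area: PW = (1/g) Σ q̄ Δp, with q in kg/kg and Δp in Pa (1 kg/m² of water = 1 mm).
Layer 1015–500 hPa: Δp = 515 hPa = 51500 Pa, q̄ = 0.00516 kg/kg → 0.00516 × 51500 / 9.8 = 27.12 mm
Layer 500–300 hPa: Δp = 200 hPa = 20000 Pa, q̄ = 0.00068 kg/kg → 0.00068 × 20000 / 9.8 = 1.39 mm
PW = 27.12 + 1.39 = 28.51 ≈ 28.5 mm.

PW ≈ 28.5 mm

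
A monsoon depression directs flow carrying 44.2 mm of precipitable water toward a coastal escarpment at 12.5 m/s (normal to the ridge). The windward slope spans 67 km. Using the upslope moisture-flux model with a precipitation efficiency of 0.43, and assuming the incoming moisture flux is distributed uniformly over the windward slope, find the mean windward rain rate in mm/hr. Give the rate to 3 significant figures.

R ≈ 12.8 mm/hr

Incoming column moisture flux per unit ridge length: F = V × PW = 12.5 × 44.2 = 552.5 mm·m/s.
Spread over the 67 km slope with efficiency ε = 0.43: R = ε·F/W = 0.43 × 552.5 / 67000 m = 3.546e-03 mm/s.
R = 3.546e-03 × 3600 = 12.8 mm/hr.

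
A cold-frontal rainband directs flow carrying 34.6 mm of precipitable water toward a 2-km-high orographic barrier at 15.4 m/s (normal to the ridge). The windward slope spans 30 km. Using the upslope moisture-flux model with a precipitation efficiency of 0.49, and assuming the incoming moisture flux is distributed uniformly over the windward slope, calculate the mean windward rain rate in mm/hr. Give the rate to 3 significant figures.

Incoming column moisture flux per unit ridge length: F = V × PW = 15.4 × 34.6 = 532.84 mm·m/s.
Spread over the 30 km slope with efficiency ε = 0.49: R = ε·F/W = 0.49 × 532.84 / 30000 m = 8.703e-03 mm/s.
R = 8.703e-03 × 3600 = 31.3 mm/hr.

R ≈ 31.3 mm/hr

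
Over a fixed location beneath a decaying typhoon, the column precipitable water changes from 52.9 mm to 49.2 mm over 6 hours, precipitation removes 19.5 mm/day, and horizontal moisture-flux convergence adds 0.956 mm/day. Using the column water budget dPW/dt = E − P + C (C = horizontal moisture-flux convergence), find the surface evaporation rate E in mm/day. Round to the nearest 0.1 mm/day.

E ≈ 3.7 mm/day

dPW/dt = (49.2 − 52.9) mm / (6/24 day) = -14.800 mm/day.
E = dPW/dt + P − C = (-14.800) + 19.5 − (0.956) = 3.7 mm/day.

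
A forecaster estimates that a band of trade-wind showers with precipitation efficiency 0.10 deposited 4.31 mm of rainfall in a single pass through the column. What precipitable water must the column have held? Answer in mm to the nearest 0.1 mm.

PW ≈ 43.1 mm

PW = rainfall / ε = 4.31 / 0.10 = 43.1 mm.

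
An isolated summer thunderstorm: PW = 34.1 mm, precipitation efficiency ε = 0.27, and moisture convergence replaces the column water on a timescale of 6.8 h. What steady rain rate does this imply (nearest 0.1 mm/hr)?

R ≈ 1.4 mm/hr

Each overturning extracts ε × PW = 0.27 × 34.1 = 9.207 mm.
Rate = ε·PW / τ = 9.207 / 6.8 h = 1.4 mm/hr.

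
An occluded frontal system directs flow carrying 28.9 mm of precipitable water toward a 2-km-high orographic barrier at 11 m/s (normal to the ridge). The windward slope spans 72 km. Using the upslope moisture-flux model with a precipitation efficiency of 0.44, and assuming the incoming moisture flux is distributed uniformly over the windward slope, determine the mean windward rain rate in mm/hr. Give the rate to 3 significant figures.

R ≈ 6.99 mm/hr

Incoming column moisture flux per unit ridge length: F = V × PW = 11 × 28.9 = 317.9 mm·m/s.
Spread over the 72 km slope with efficiency ε = 0.44: R = ε·F/W = 0.44 × 317.9 / 72000 m = 1.943e-03 mm/s.
R = 1.943e-03 × 3600 = 6.99 mm/hr.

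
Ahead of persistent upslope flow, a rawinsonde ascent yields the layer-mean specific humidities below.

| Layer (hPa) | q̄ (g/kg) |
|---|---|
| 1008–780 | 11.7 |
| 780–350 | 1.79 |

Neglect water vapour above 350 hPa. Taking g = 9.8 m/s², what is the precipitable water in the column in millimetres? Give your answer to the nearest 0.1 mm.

Precipitable water is the column-integrated vapour mass per unit area: PW = (1/g) Σ q̄ Δp, with q in kg/kg and Δp in Pa (1 kg/m² of water = 1 mm).
Layer 1008–780 hPa: Δp = 228 hPa = 22800 Pa, q̄ = 0.0117 kg/kg → 0.0117 × 22800 / 9.8 = 27.22 mm
Layer 780–350 hPa: Δp = 430 hPa = 43000 Pa, q̄ = 0.00179 kg/kg → 0.00179 × 43000 / 9.8 = 7.85 mm
PW = 27.22 + 7.85 = 35.07 ≈ 35.1 mm.

PW ≈ 35.1 mm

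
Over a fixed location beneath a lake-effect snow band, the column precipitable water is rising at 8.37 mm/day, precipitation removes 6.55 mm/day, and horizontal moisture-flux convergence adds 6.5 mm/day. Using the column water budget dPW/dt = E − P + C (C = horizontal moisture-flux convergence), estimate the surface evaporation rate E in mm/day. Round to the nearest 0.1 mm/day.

E ≈ 8.4 mm/day

dPW/dt = +8.37 mm/day.
E = dPW/dt + P − C = (+8.37) + 6.55 − (6.5) = 8.4 mm/day.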